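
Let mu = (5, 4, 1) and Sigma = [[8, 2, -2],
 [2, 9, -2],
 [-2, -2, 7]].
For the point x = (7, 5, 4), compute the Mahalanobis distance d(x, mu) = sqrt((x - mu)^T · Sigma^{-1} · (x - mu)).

Step 1 — centre the observation: (x - mu) = (2, 1, 3).

Step 2 — invert Sigma (cofactor / det for 3×3, or solve directly):
  Sigma^{-1} = [[0.1392, -0.0236, 0.033],
 [-0.0236, 0.1226, 0.0283],
 [0.033, 0.0283, 0.1604]].

Step 3 — form the quadratic (x - mu)^T · Sigma^{-1} · (x - mu):
  Sigma^{-1} · (x - mu) = (0.3538, 0.1604, 0.5755).
  (x - mu)^T · [Sigma^{-1} · (x - mu)] = (2)·(0.3538) + (1)·(0.1604) + (3)·(0.5755) = 2.5943.

Step 4 — take square root: d = √(2.5943) ≈ 1.6107.

d(x, mu) = √(2.5943) ≈ 1.6107


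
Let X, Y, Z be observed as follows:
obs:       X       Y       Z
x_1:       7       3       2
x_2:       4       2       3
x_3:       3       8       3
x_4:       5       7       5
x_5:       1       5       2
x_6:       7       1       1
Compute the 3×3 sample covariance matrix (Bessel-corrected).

Step 1 — column means:
  mean(X) = (7 + 4 + 3 + 5 + 1 + 7) / 6 = 27/6 = 4.5
  mean(Y) = (3 + 2 + 8 + 7 + 5 + 1) / 6 = 26/6 = 4.3333
  mean(Z) = (2 + 3 + 3 + 5 + 2 + 1) / 6 = 16/6 = 2.6667

Step 2 — sample covariance S[i,j] = (1/(n-1)) · Σ_k (x_{k,i} - mean_i) · (x_{k,j} - mean_j), with n-1 = 5.
  S[X,X] = ((2.5)·(2.5) + (-0.5)·(-0.5) + (-1.5)·(-1.5) + (0.5)·(0.5) + (-3.5)·(-3.5) + (2.5)·(2.5)) / 5 = 27.5/5 = 5.5
  S[X,Y] = ((2.5)·(-1.3333) + (-0.5)·(-2.3333) + (-1.5)·(3.6667) + (0.5)·(2.6667) + (-3.5)·(0.6667) + (2.5)·(-3.3333)) / 5 = -17/5 = -3.4
  S[X,Z] = ((2.5)·(-0.6667) + (-0.5)·(0.3333) + (-1.5)·(0.3333) + (0.5)·(2.3333) + (-3.5)·(-0.6667) + (2.5)·(-1.6667)) / 5 = -3/5 = -0.6
  S[Y,Y] = ((-1.3333)·(-1.3333) + (-2.3333)·(-2.3333) + (3.6667)·(3.6667) + (2.6667)·(2.6667) + (0.6667)·(0.6667) + (-3.3333)·(-3.3333)) / 5 = 39.3333/5 = 7.8667
  S[Y,Z] = ((-1.3333)·(-0.6667) + (-2.3333)·(0.3333) + (3.6667)·(0.3333) + (2.6667)·(2.3333) + (0.6667)·(-0.6667) + (-3.3333)·(-1.6667)) / 5 = 12.6667/5 = 2.5333
  S[Z,Z] = ((-0.6667)·(-0.6667) + (0.3333)·(0.3333) + (0.3333)·(0.3333) + (2.3333)·(2.3333) + (-0.6667)·(-0.6667) + (-1.6667)·(-1.6667)) / 5 = 9.3333/5 = 1.8667

S is symmetric (S[j,i] = S[i,j]). Assembling:

S = [[5.5, -3.4, -0.6],
 [-3.4, 7.8667, 2.5333],
 [-0.6, 2.5333, 1.8667]]


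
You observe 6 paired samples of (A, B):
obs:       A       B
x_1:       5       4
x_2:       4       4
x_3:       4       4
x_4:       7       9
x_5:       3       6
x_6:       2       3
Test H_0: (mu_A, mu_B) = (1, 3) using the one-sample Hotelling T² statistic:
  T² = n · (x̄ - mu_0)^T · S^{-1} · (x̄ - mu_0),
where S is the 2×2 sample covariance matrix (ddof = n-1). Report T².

Step 1 — sample mean vector:
  mean(A) = (5 + 4 + 4 + 7 + 3 + 2) / 6 = 25/6 = 4.1667
  mean(B) = (4 + 4 + 4 + 9 + 6 + 3) / 6 = 30/6 = 5
  x̄ = (4.1667, 5),  deviation x̄ - mu_0 = (4.1667, 5) - (1, 3) = (3.1667, 2).

Step 2 — sample covariance matrix, S[i,j] = (1/(n-1)) · Σ_k (x_{k,i} - mean_i) · (x_{k,j} - mean_j), divisor n-1 = 5:
  S[A,A] = ((0.8333)·(0.8333) + (-0.1667)·(-0.1667) + (-0.1667)·(-0.1667) + (2.8333)·(2.8333) + (-1.1667)·(-1.1667) + (-2.1667)·(-2.1667)) / 5 = 14.8333/5 = 2.9667
  S[A,B] = ((0.8333)·(-1) + (-0.1667)·(-1) + (-0.1667)·(-1) + (2.8333)·(4) + (-1.1667)·(1) + (-2.1667)·(-2)) / 5 = 14/5 = 2.8
  S[B,B] = ((-1)·(-1) + (-1)·(-1) + (-1)·(-1) + (4)·(4) + (1)·(1) + (-2)·(-2)) / 5 = 24/5 = 4.8
  S = [[2.9667, 2.8],
 [2.8, 4.8]].

Step 3 — invert S. det(S) = 2.9667·4.8 - (2.8)² = 6.4.
  S^{-1} = (1/det) · [[d, -b], [-b, a]] = [[0.75, -0.4375],
 [-0.4375, 0.4635]].

Step 4 — quadratic form (x̄ - mu_0)^T · S^{-1} · (x̄ - mu_0):
  S^{-1} · (x̄ - mu_0) = (1.5, -0.4583),
  (x̄ - mu_0)^T · [...] = (3.1667)·(1.5) + (2)·(-0.4583) = 3.8333.

Step 5 — scale by n: T² = 6 · 3.8333 = 23.

T² ≈ 23


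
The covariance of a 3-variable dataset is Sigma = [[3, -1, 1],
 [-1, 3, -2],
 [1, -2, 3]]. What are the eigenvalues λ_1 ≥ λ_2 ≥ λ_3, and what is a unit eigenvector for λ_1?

Step 1 — characteristic polynomial p(λ) = det(λI - Sigma) = λ³ - tr·λ² + c_1·λ - det, where tr = trace, c_1 = sum of the principal 2×2 minors, det = det(Sigma):
  tr = 3 + 3 + 3 = 9,
  c_1 = (3·3 - (-1)²) + (3·3 - (1)²) + (3·3 - (-2)²) = 8 + 8 + 5 = 21,
  det = 3·(3·3 - (-2)²) - (-1)·((-1)·3 - (-2)·(1)) + (1)·((-1)·(-2) - 3·(1)) = 3·(5) - (-1)·(-1) + (1)·(-1) = 13.
  So p(λ) = λ³ - 9λ² + 21λ - 13.
Step 2 — look for an integer root (rational root theorem: any rational root is an integer divisor of 13). Testing λ = 1:
  p(1) = 1 - 9 + 21 - 13 = 0  ✓
  Dividing out (λ - 1): p(λ) = (λ - 1)(λ² - 8λ + 13).
Step 3 — remaining eigenvalues from the quadratic λ² - 8λ + 13 = 0:
  Δ = 8² - 4·13 = 64 - 52 = 12,  λ = (8 ± √12)/2 = (8 ± 3.4641)/2 ≈ 5.7321 or 2.2679.
  Sorted: λ_1 = 5.7321,  λ_2 = 2.2679,  λ_3 = 1  (check: sum = 9 = tr ✓).

Step 4 — unit eigenvector for λ_1 ≈ 5.7321: v spans the null space of (Sigma - λ_1 I), whose rows are
  r_1 = (-2.7321, -1, 1),  r_2 = (-1, -2.7321, -2),  r_3 = (1, -2, -2.7321).
  v is orthogonal to every row, so take v ∝ r_1 × r_2 = ((-1)·(-2) - (1)·(-2.7321), (1)·(-1) - (-2.7321)·(-2), (-2.7321)·(-2.7321) - (-1)·(-1)) ≈ (4.7321, -6.4641, 6.4641).
  Let u = (4.7321, -6.4641, 6.4641).
  ||u|| = √((4.7321)² + (-6.4641)² + (6.4641)²) = √(105.9615) ≈ 10.2938,  v_1 = u/||u|| ≈ (0.4597, -0.628, 0.628) (||v_1|| = 1).

λ_1 = 5.7321,  λ_2 = 2.2679,  λ_3 = 1;  v_1 ≈ (0.4597, -0.628, 0.628)


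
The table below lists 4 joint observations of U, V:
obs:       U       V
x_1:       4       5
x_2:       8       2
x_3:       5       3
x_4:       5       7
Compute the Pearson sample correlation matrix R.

Step 1 — column means:
  mean(U) = (4 + 8 + 5 + 5) / 4 = 22/4 = 5.5
  mean(V) = (5 + 2 + 3 + 7) / 4 = 17/4 = 4.25

Step 2 — sample variances and covariances s[i,j] = (1/(n-1)) · Σ_k (x_{k,i} - mean_i) · (x_{k,j} - mean_j), with n-1 = 3:
  s[U,U] = ((-1.5)·(-1.5) + (2.5)·(2.5) + (-0.5)·(-0.5) + (-0.5)·(-0.5)) / 3 = 9/3 = 3
  s[U,V] = ((-1.5)·(0.75) + (2.5)·(-2.25) + (-0.5)·(-1.25) + (-0.5)·(2.75)) / 3 = -7.5/3 = -2.5
  s[V,V] = ((0.75)·(0.75) + (-2.25)·(-2.25) + (-1.25)·(-1.25) + (2.75)·(2.75)) / 3 = 14.75/3 = 4.9167
  Sample standard deviations s_i = √(s[i,i]):
  s(U) = √(3) = 1.7321
  s(V) = √(4.9167) = 2.2174

Step 3 — r_{ij} = s_{ij} / (s_i · s_j):
  r[U,U] = 1 (diagonal).
  r[U,V] = -2.5 / (1.7321 · 2.2174) = -2.5 / 3.8406 = -0.6509
  r[V,V] = 1 (diagonal).

R is symmetric with unit diagonal. Assembling:

R = [[1, -0.6509],
 [-0.6509, 1]]


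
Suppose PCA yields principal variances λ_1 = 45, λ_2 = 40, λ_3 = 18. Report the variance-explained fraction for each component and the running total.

Step 1 — total variance = trace(Sigma) = Σ λ_i = 45 + 40 + 18 = 103.

Step 2 — fraction explained by component i = λ_i / Σ λ:
  PC1: 45/103 = 0.4369
  PC2: 40/103 = 0.3883
  PC3: 18/103 = 0.1748

Step 3 — cumulative fraction after k components = (λ_1 + ... + λ_k) / Σ λ:
  k = 1: 45/103 = 0.4369
  k = 2: (45 + 40)/103 = 85/103 = 0.8252
  k = 3: (45 + 40 + 18)/103 = 103/103 = 1

Summary (fraction, with percent):

explained: PC1 0.4369 (43.69%), PC2 0.3883 (38.83%), PC3 0.1748 (17.48%);  cumulative: 0.4369, 0.8252, 1


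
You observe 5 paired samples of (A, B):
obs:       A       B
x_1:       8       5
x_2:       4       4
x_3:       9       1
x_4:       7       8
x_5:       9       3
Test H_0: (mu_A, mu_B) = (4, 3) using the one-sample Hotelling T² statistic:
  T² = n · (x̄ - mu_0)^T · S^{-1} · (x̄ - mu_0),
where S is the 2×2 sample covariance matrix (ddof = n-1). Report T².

Step 1 — sample mean vector:
  mean(A) = (8 + 4 + 9 + 7 + 9) / 5 = 37/5 = 7.4
  mean(B) = (5 + 4 + 1 + 8 + 3) / 5 = 21/5 = 4.2
  x̄ = (7.4, 4.2),  deviation x̄ - mu_0 = (7.4, 4.2) - (4, 3) = (3.4, 1.2).

Step 2 — sample covariance matrix, S[i,j] = (1/(n-1)) · Σ_k (x_{k,i} - mean_i) · (x_{k,j} - mean_j), divisor n-1 = 4:
  S[A,A] = ((0.6)·(0.6) + (-3.4)·(-3.4) + (1.6)·(1.6) + (-0.4)·(-0.4) + (1.6)·(1.6)) / 4 = 17.2/4 = 4.3
  S[A,B] = ((0.6)·(0.8) + (-3.4)·(-0.2) + (1.6)·(-3.2) + (-0.4)·(3.8) + (1.6)·(-1.2)) / 4 = -7.4/4 = -1.85
  S[B,B] = ((0.8)·(0.8) + (-0.2)·(-0.2) + (-3.2)·(-3.2) + (3.8)·(3.8) + (-1.2)·(-1.2)) / 4 = 26.8/4 = 6.7
  S = [[4.3, -1.85],
 [-1.85, 6.7]].

Step 3 — invert S. det(S) = 4.3·6.7 - (-1.85)² = 25.3875.
  S^{-1} = (1/det) · [[d, -b], [-b, a]] = [[0.2639, 0.0729],
 [0.0729, 0.1694]].

Step 4 — quadratic form (x̄ - mu_0)^T · S^{-1} · (x̄ - mu_0):
  S^{-1} · (x̄ - mu_0) = (0.9847, 0.451),
  (x̄ - mu_0)^T · [...] = (3.4)·(0.9847) + (1.2)·(0.451) = 3.8893.

Step 5 — scale by n: T² = 5 · 3.8893 = 19.4466.

T² ≈ 19.4466


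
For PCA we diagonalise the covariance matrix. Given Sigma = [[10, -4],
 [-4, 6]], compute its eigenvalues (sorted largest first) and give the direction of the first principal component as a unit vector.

Step 1 — characteristic polynomial of 2×2 Sigma:
  det(Sigma - λI) = λ² - trace · λ + det = 0.
  trace = 10 + 6 = 16, det = 10·6 - (-4)² = 44.
Step 2 — discriminant:
  Δ = trace² - 4·det = 256 - 176 = 80.
Step 3 — eigenvalues:
  λ = (trace ± √Δ)/2 = (16 ± 8.9443)/2,
  λ_1 = 12.4721,  λ_2 = 3.5279.

Step 4 — unit eigenvector for λ_1: solve (Sigma - λ_1 I)v = 0. First row:
  (10 - 12.4721)·v_x + (-4)·v_y = 0, i.e. (-2.4721)·v_x + (-4)·v_y = 0,
  so v ∝ (b, λ_1 - a) = (-4, 2.4721); multiply by -1 so the first entry is positive: u = (4, -2.4721).
  ||u|| = √((4)² + (-2.4721)²) = √(22.1115) ≈ 4.7023,
  v_1 = u/||u|| ≈ (0.8507, -0.5257) (||v_1|| = 1).

λ_1 = 12.4721,  λ_2 = 3.5279;  v_1 ≈ (0.8507, -0.5257)


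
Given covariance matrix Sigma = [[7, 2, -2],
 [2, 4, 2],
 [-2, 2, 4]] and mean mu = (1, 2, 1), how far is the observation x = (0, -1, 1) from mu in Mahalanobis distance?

Step 1 — centre the observation: (x - mu) = (-1, -3, 0).

Step 2 — invert Sigma (cofactor / det for 3×3, or solve directly):
  Sigma^{-1} = [[0.3333, -0.3333, 0.3333],
 [-0.3333, 0.6667, -0.5],
 [0.3333, -0.5, 0.6667]].

Step 3 — form the quadratic (x - mu)^T · Sigma^{-1} · (x - mu):
  Sigma^{-1} · (x - mu) = (0.6667, -1.6667, 1.1667).
  (x - mu)^T · [Sigma^{-1} · (x - mu)] = (-1)·(0.6667) + (-3)·(-1.6667) + (0)·(1.1667) = 4.3333.

Step 4 — take square root: d = √(4.3333) ≈ 2.0817.

d(x, mu) = √(4.3333) ≈ 2.0817


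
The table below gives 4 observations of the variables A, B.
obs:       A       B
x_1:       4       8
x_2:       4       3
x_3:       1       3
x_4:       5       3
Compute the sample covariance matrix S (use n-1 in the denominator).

Step 1 — column means:
  mean(A) = (4 + 4 + 1 + 5) / 4 = 14/4 = 3.5
  mean(B) = (8 + 3 + 3 + 3) / 4 = 17/4 = 4.25

Step 2 — sample covariance S[i,j] = (1/(n-1)) · Σ_k (x_{k,i} - mean_i) · (x_{k,j} - mean_j), with n-1 = 3.
  S[A,A] = ((0.5)·(0.5) + (0.5)·(0.5) + (-2.5)·(-2.5) + (1.5)·(1.5)) / 3 = 9/3 = 3
  S[A,B] = ((0.5)·(3.75) + (0.5)·(-1.25) + (-2.5)·(-1.25) + (1.5)·(-1.25)) / 3 = 2.5/3 = 0.8333
  S[B,B] = ((3.75)·(3.75) + (-1.25)·(-1.25) + (-1.25)·(-1.25) + (-1.25)·(-1.25)) / 3 = 18.75/3 = 6.25

S is symmetric (S[j,i] = S[i,j]). Assembling:

S = [[3, 0.8333],
 [0.8333, 6.25]]


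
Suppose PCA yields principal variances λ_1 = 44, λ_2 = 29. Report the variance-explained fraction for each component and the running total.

Step 1 — total variance = trace(Sigma) = Σ λ_i = 44 + 29 = 73.

Step 2 — fraction explained by component i = λ_i / Σ λ:
  PC1: 44/73 = 0.6027
  PC2: 29/73 = 0.3973

Step 3 — cumulative fraction after k components = (λ_1 + ... + λ_k) / Σ λ:
  k = 1: 44/73 = 0.6027
  k = 2: (44 + 29)/73 = 73/73 = 1

Summary (fraction, with percent):

explained: PC1 0.6027 (60.27%), PC2 0.3973 (39.73%);  cumulative: 0.6027, 1


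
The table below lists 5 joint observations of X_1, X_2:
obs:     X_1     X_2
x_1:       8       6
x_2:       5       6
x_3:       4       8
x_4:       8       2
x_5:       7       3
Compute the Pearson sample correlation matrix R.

Step 1 — column means:
  mean(X_1) = (8 + 5 + 4 + 8 + 7) / 5 = 32/5 = 6.4
  mean(X_2) = (6 + 6 + 8 + 2 + 3) / 5 = 25/5 = 5

Step 2 — sample variances and covariances s[i,j] = (1/(n-1)) · Σ_k (x_{k,i} - mean_i) · (x_{k,j} - mean_j), with n-1 = 4:
  s[X_1,X_1] = ((1.6)·(1.6) + (-1.4)·(-1.4) + (-2.4)·(-2.4) + (1.6)·(1.6) + (0.6)·(0.6)) / 4 = 13.2/4 = 3.3
  s[X_1,X_2] = ((1.6)·(1) + (-1.4)·(1) + (-2.4)·(3) + (1.6)·(-3) + (0.6)·(-2)) / 4 = -13/4 = -3.25
  s[X_2,X_2] = ((1)·(1) + (1)·(1) + (3)·(3) + (-3)·(-3) + (-2)·(-2)) / 4 = 24/4 = 6
  Sample standard deviations s_i = √(s[i,i]):
  s(X_1) = √(3.3) = 1.8166
  s(X_2) = √(6) = 2.4495

Step 3 — r_{ij} = s_{ij} / (s_i · s_j):
  r[X_1,X_1] = 1 (diagonal).
  r[X_1,X_2] = -3.25 / (1.8166 · 2.4495) = -3.25 / 4.4497 = -0.7304
  r[X_2,X_2] = 1 (diagonal).

R is symmetric with unit diagonal. Assembling:

R = [[1, -0.7304],
 [-0.7304, 1]]


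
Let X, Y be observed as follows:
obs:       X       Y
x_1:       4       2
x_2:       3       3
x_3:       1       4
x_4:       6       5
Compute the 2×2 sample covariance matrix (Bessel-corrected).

Step 1 — column means:
  mean(X) = (4 + 3 + 1 + 6) / 4 = 14/4 = 3.5
  mean(Y) = (2 + 3 + 4 + 5) / 4 = 14/4 = 3.5

Step 2 — sample covariance S[i,j] = (1/(n-1)) · Σ_k (x_{k,i} - mean_i) · (x_{k,j} - mean_j), with n-1 = 3.
  S[X,X] = ((0.5)·(0.5) + (-0.5)·(-0.5) + (-2.5)·(-2.5) + (2.5)·(2.5)) / 3 = 13/3 = 4.3333
  S[X,Y] = ((0.5)·(-1.5) + (-0.5)·(-0.5) + (-2.5)·(0.5) + (2.5)·(1.5)) / 3 = 2/3 = 0.6667
  S[Y,Y] = ((-1.5)·(-1.5) + (-0.5)·(-0.5) + (0.5)·(0.5) + (1.5)·(1.5)) / 3 = 5/3 = 1.6667

S is symmetric (S[j,i] = S[i,j]). Assembling:

S = [[4.3333, 0.6667],
 [0.6667, 1.6667]]


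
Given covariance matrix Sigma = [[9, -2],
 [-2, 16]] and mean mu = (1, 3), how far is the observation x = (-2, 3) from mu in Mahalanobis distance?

Step 1 — centre the observation: (x - mu) = (-3, 0).

Step 2 — invert Sigma. det(Sigma) = 9·16 - (-2)² = 140.
  Sigma^{-1} = (1/det) · [[d, -b], [-b, a]] = [[0.1143, 0.0143],
 [0.0143, 0.0643]].

Step 3 — form the quadratic (x - mu)^T · Sigma^{-1} · (x - mu):
  Sigma^{-1} · (x - mu) = (-0.3429, -0.0429).
  (x - mu)^T · [Sigma^{-1} · (x - mu)] = (-3)·(-0.3429) + (0)·(-0.0429) = 1.0286.

Step 4 — take square root: d = √(1.0286) ≈ 1.0142.

d(x, mu) = √(1.0286) ≈ 1.0142


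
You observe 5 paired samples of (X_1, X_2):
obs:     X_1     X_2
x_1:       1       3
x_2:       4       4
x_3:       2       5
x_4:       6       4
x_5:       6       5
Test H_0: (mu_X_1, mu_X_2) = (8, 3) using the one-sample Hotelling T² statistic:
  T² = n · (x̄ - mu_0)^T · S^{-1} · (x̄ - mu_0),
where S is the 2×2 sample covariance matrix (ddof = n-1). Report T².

Step 1 — sample mean vector:
  mean(X_1) = (1 + 4 + 2 + 6 + 6) / 5 = 19/5 = 3.8
  mean(X_2) = (3 + 4 + 5 + 4 + 5) / 5 = 21/5 = 4.2
  x̄ = (3.8, 4.2),  deviation x̄ - mu_0 = (3.8, 4.2) - (8, 3) = (-4.2, 1.2).

Step 2 — sample covariance matrix, S[i,j] = (1/(n-1)) · Σ_k (x_{k,i} - mean_i) · (x_{k,j} - mean_j), divisor n-1 = 4:
  S[X_1,X_1] = ((-2.8)·(-2.8) + (0.2)·(0.2) + (-1.8)·(-1.8) + (2.2)·(2.2) + (2.2)·(2.2)) / 4 = 20.8/4 = 5.2
  S[X_1,X_2] = ((-2.8)·(-1.2) + (0.2)·(-0.2) + (-1.8)·(0.8) + (2.2)·(-0.2) + (2.2)·(0.8)) / 4 = 3.2/4 = 0.8
  S[X_2,X_2] = ((-1.2)·(-1.2) + (-0.2)·(-0.2) + (0.8)·(0.8) + (-0.2)·(-0.2) + (0.8)·(0.8)) / 4 = 2.8/4 = 0.7
  S = [[5.2, 0.8],
 [0.8, 0.7]].

Step 3 — invert S. det(S) = 5.2·0.7 - (0.8)² = 3.
  S^{-1} = (1/det) · [[d, -b], [-b, a]] = [[0.2333, -0.2667],
 [-0.2667, 1.7333]].

Step 4 — quadratic form (x̄ - mu_0)^T · S^{-1} · (x̄ - mu_0):
  S^{-1} · (x̄ - mu_0) = (-1.3, 3.2),
  (x̄ - mu_0)^T · [...] = (-4.2)·(-1.3) + (1.2)·(3.2) = 9.3.

Step 5 — scale by n: T² = 5 · 9.3 = 46.5.

T² ≈ 46.5


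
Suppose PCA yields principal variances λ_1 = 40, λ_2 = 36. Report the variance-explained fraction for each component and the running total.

Step 1 — total variance = trace(Sigma) = Σ λ_i = 40 + 36 = 76.

Step 2 — fraction explained by component i = λ_i / Σ λ:
  PC1: 40/76 = 0.5263
  PC2: 36/76 = 0.4737

Step 3 — cumulative fraction after k components = (λ_1 + ... + λ_k) / Σ λ:
  k = 1: 40/76 = 0.5263
  k = 2: (40 + 36)/76 = 76/76 = 1

Summary (fraction, with percent):

explained: PC1 0.5263 (52.63%), PC2 0.4737 (47.37%);  cumulative: 0.5263, 1


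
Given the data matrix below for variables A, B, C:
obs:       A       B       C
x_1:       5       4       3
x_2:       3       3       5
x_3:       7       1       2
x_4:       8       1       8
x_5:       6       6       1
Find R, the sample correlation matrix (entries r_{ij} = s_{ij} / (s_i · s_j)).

Step 1 — column means:
  mean(A) = (5 + 3 + 7 + 8 + 6) / 5 = 29/5 = 5.8
  mean(B) = (4 + 3 + 1 + 1 + 6) / 5 = 15/5 = 3
  mean(C) = (3 + 5 + 2 + 8 + 1) / 5 = 19/5 = 3.8

Step 2 — sample variances and covariances s[i,j] = (1/(n-1)) · Σ_k (x_{k,i} - mean_i) · (x_{k,j} - mean_j), with n-1 = 4:
  s[A,A] = ((-0.8)·(-0.8) + (-2.8)·(-2.8) + (1.2)·(1.2) + (2.2)·(2.2) + (0.2)·(0.2)) / 4 = 14.8/4 = 3.7
  s[A,B] = ((-0.8)·(1) + (-2.8)·(0) + (1.2)·(-2) + (2.2)·(-2) + (0.2)·(3)) / 4 = -7/4 = -1.75
  s[A,C] = ((-0.8)·(-0.8) + (-2.8)·(1.2) + (1.2)·(-1.8) + (2.2)·(4.2) + (0.2)·(-2.8)) / 4 = 3.8/4 = 0.95
  s[B,B] = ((1)·(1) + (0)·(0) + (-2)·(-2) + (-2)·(-2) + (3)·(3)) / 4 = 18/4 = 4.5
  s[B,C] = ((1)·(-0.8) + (0)·(1.2) + (-2)·(-1.8) + (-2)·(4.2) + (3)·(-2.8)) / 4 = -14/4 = -3.5
  s[C,C] = ((-0.8)·(-0.8) + (1.2)·(1.2) + (-1.8)·(-1.8) + (4.2)·(4.2) + (-2.8)·(-2.8)) / 4 = 30.8/4 = 7.7
  Sample standard deviations s_i = √(s[i,i]):
  s(A) = √(3.7) = 1.9235
  s(B) = √(4.5) = 2.1213
  s(C) = √(7.7) = 2.7749

Step 3 — r_{ij} = s_{ij} / (s_i · s_j):
  r[A,A] = 1 (diagonal).
  r[A,B] = -1.75 / (1.9235 · 2.1213) = -1.75 / 4.0804 = -0.4289
  r[A,C] = 0.95 / (1.9235 · 2.7749) = 0.95 / 5.3376 = 0.178
  r[B,B] = 1 (diagonal).
  r[B,C] = -3.5 / (2.1213 · 2.7749) = -3.5 / 5.8864 = -0.5946
  r[C,C] = 1 (diagonal).

R is symmetric with unit diagonal. Assembling:

R = [[1, -0.4289, 0.178],
 [-0.4289, 1, -0.5946],
 [0.178, -0.5946, 1]]


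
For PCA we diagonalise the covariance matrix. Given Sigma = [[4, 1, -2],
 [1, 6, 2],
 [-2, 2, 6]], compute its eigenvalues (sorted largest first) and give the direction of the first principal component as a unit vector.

Step 1 — characteristic polynomial p(λ) = det(λI - Sigma) = λ³ - tr·λ² + c_1·λ - det, where tr = trace, c_1 = sum of the principal 2×2 minors, det = det(Sigma):
  tr = 4 + 6 + 6 = 16,
  c_1 = (4·6 - (1)²) + (4·6 - (-2)²) + (6·6 - (2)²) = 23 + 20 + 32 = 75,
  det = 4·(6·6 - (2)²) - (1)·((1)·6 - (2)·(-2)) + (-2)·((1)·(2) - 6·(-2)) = 4·(32) - (1)·(10) + (-2)·(14) = 90.
  So p(λ) = λ³ - 16λ² + 75λ - 90.
Step 2 — look for an integer root (rational root theorem: any rational root is an integer divisor of 90). Testing λ = 6:
  p(6) = 216 - 576 + 450 - 90 = 0  ✓
  Dividing out (λ - 6): p(λ) = (λ - 6)(λ² - 10λ + 15).
Step 3 — remaining eigenvalues from the quadratic λ² - 10λ + 15 = 0:
  Δ = 10² - 4·15 = 100 - 60 = 40,  λ = (10 ± √40)/2 = (10 ± 6.3246)/2 ≈ 8.1623 or 1.8377.
  Sorted: λ_1 = 8.1623,  λ_2 = 6,  λ_3 = 1.8377  (check: sum = 16 = tr ✓).

Step 4 — unit eigenvector for λ_1 ≈ 8.1623: v spans the null space of (Sigma - λ_1 I), whose rows are
  r_1 = (-4.1623, 1, -2),  r_2 = (1, -2.1623, 2),  r_3 = (-2, 2, -2.1623).
  v is orthogonal to every row, so take v ∝ r_1 × r_2 = ((1)·(2) - (-2)·(-2.1623), (-2)·(1) - (-4.1623)·(2), (-4.1623)·(-2.1623) - (1)·(1)) ≈ (-2.3246, 6.3246, 8).
  Rescale (multiply by -1 so the first nonzero entry is positive): u = (2.3246, -6.3246, -8).
  ||u|| = √((2.3246)² + (-6.3246)² + (-8)²) = √(109.4036) ≈ 10.4596,  v_1 = u/||u|| ≈ (0.2222, -0.6047, -0.7648) (||v_1|| = 1).

λ_1 = 8.1623,  λ_2 = 6,  λ_3 = 1.8377;  v_1 ≈ (0.2222, -0.6047, -0.7648)


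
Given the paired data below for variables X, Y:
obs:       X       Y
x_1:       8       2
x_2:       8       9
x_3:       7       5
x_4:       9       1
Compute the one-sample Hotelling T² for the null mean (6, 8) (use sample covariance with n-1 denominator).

Step 1 — sample mean vector:
  mean(X) = (8 + 8 + 7 + 9) / 4 = 32/4 = 8
  mean(Y) = (2 + 9 + 5 + 1) / 4 = 17/4 = 4.25
  x̄ = (8, 4.25),  deviation x̄ - mu_0 = (8, 4.25) - (6, 8) = (2, -3.75).

Step 2 — sample covariance matrix, S[i,j] = (1/(n-1)) · Σ_k (x_{k,i} - mean_i) · (x_{k,j} - mean_j), divisor n-1 = 3:
  S[X,X] = ((0)·(0) + (0)·(0) + (-1)·(-1) + (1)·(1)) / 3 = 2/3 = 0.6667
  S[X,Y] = ((0)·(-2.25) + (0)·(4.75) + (-1)·(0.75) + (1)·(-3.25)) / 3 = -4/3 = -1.3333
  S[Y,Y] = ((-2.25)·(-2.25) + (4.75)·(4.75) + (0.75)·(0.75) + (-3.25)·(-3.25)) / 3 = 38.75/3 = 12.9167
  S = [[0.6667, -1.3333],
 [-1.3333, 12.9167]].

Step 3 — invert S. det(S) = 0.6667·12.9167 - (-1.3333)² = 6.8333.
  S^{-1} = (1/det) · [[d, -b], [-b, a]] = [[1.8902, 0.1951],
 [0.1951, 0.0976]].

Step 4 — quadratic form (x̄ - mu_0)^T · S^{-1} · (x̄ - mu_0):
  S^{-1} · (x̄ - mu_0) = (3.0488, 0.0244),
  (x̄ - mu_0)^T · [...] = (2)·(3.0488) + (-3.75)·(0.0244) = 6.0061.

Step 5 — scale by n: T² = 4 · 6.0061 = 24.0244.

T² ≈ 24.0244


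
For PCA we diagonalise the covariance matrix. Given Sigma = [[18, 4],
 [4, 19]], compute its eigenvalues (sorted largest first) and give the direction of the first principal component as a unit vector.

Step 1 — characteristic polynomial of 2×2 Sigma:
  det(Sigma - λI) = λ² - trace · λ + det = 0.
  trace = 18 + 19 = 37, det = 18·19 - (4)² = 326.
Step 2 — discriminant:
  Δ = trace² - 4·det = 1369 - 1304 = 65.
Step 3 — eigenvalues:
  λ = (trace ± √Δ)/2 = (37 ± 8.0623)/2,
  λ_1 = 22.5311,  λ_2 = 14.4689.

Step 4 — unit eigenvector for λ_1: solve (Sigma - λ_1 I)v = 0. First row:
  (18 - 22.5311)·v_x + (4)·v_y = 0, i.e. (-4.5311)·v_x + (4)·v_y = 0,
  so v ∝ (b, λ_1 - a) = (4, 4.5311) = u.
  ||u|| = √((4)² + (4.5311)²) = √(36.5311) ≈ 6.0441,
  v_1 = u/||u|| ≈ (0.6618, 0.7497) (||v_1|| = 1).

λ_1 = 22.5311,  λ_2 = 14.4689;  v_1 ≈ (0.6618, 0.7497)


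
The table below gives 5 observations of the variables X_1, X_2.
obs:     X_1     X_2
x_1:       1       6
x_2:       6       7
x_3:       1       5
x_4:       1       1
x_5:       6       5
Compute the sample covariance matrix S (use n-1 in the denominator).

Step 1 — column means:
  mean(X_1) = (1 + 6 + 1 + 1 + 6) / 5 = 15/5 = 3
  mean(X_2) = (6 + 7 + 5 + 1 + 5) / 5 = 24/5 = 4.8

Step 2 — sample covariance S[i,j] = (1/(n-1)) · Σ_k (x_{k,i} - mean_i) · (x_{k,j} - mean_j), with n-1 = 4.
  S[X_1,X_1] = ((-2)·(-2) + (3)·(3) + (-2)·(-2) + (-2)·(-2) + (3)·(3)) / 4 = 30/4 = 7.5
  S[X_1,X_2] = ((-2)·(1.2) + (3)·(2.2) + (-2)·(0.2) + (-2)·(-3.8) + (3)·(0.2)) / 4 = 12/4 = 3
  S[X_2,X_2] = ((1.2)·(1.2) + (2.2)·(2.2) + (0.2)·(0.2) + (-3.8)·(-3.8) + (0.2)·(0.2)) / 4 = 20.8/4 = 5.2

S is symmetric (S[j,i] = S[i,j]). Assembling:

S = [[7.5, 3],
 [3, 5.2]]


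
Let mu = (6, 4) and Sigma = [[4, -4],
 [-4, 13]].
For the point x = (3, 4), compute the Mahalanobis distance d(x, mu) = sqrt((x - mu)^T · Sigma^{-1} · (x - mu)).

Step 1 — centre the observation: (x - mu) = (-3, 0).

Step 2 — invert Sigma. det(Sigma) = 4·13 - (-4)² = 36.
  Sigma^{-1} = (1/det) · [[d, -b], [-b, a]] = [[0.3611, 0.1111],
 [0.1111, 0.1111]].

Step 3 — form the quadratic (x - mu)^T · Sigma^{-1} · (x - mu):
  Sigma^{-1} · (x - mu) = (-1.0833, -0.3333).
  (x - mu)^T · [Sigma^{-1} · (x - mu)] = (-3)·(-1.0833) + (0)·(-0.3333) = 3.25.

Step 4 — take square root: d = √(3.25) ≈ 1.8028.

d(x, mu) = √(3.25) ≈ 1.8028


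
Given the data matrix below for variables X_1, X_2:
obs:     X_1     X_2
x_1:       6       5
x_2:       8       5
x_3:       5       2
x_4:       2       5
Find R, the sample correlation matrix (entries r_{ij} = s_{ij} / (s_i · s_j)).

Step 1 — column means:
  mean(X_1) = (6 + 8 + 5 + 2) / 4 = 21/4 = 5.25
  mean(X_2) = (5 + 5 + 2 + 5) / 4 = 17/4 = 4.25

Step 2 — sample variances and covariances s[i,j] = (1/(n-1)) · Σ_k (x_{k,i} - mean_i) · (x_{k,j} - mean_j), with n-1 = 3:
  s[X_1,X_1] = ((0.75)·(0.75) + (2.75)·(2.75) + (-0.25)·(-0.25) + (-3.25)·(-3.25)) / 3 = 18.75/3 = 6.25
  s[X_1,X_2] = ((0.75)·(0.75) + (2.75)·(0.75) + (-0.25)·(-2.25) + (-3.25)·(0.75)) / 3 = 0.75/3 = 0.25
  s[X_2,X_2] = ((0.75)·(0.75) + (0.75)·(0.75) + (-2.25)·(-2.25) + (0.75)·(0.75)) / 3 = 6.75/3 = 2.25
  Sample standard deviations s_i = √(s[i,i]):
  s(X_1) = √(6.25) = 2.5
  s(X_2) = √(2.25) = 1.5

Step 3 — r_{ij} = s_{ij} / (s_i · s_j):
  r[X_1,X_1] = 1 (diagonal).
  r[X_1,X_2] = 0.25 / (2.5 · 1.5) = 0.25 / 3.75 = 0.0667
  r[X_2,X_2] = 1 (diagonal).

R is symmetric with unit diagonal. Assembling:

R = [[1, 0.0667],
 [0.0667, 1]]


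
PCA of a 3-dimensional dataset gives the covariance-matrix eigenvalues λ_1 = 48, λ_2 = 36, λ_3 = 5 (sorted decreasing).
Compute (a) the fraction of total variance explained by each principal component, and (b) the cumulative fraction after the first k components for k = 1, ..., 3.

Step 1 — total variance = trace(Sigma) = Σ λ_i = 48 + 36 + 5 = 89.

Step 2 — fraction explained by component i = λ_i / Σ λ:
  PC1: 48/89 = 0.5393
  PC2: 36/89 = 0.4045
  PC3: 5/89 = 0.0562

Step 3 — cumulative fraction after k components = (λ_1 + ... + λ_k) / Σ λ:
  k = 1: 48/89 = 0.5393
  k = 2: (48 + 36)/89 = 84/89 = 0.9438
  k = 3: (48 + 36 + 5)/89 = 89/89 = 1

Summary (fraction, with percent):

explained: PC1 0.5393 (53.93%), PC2 0.4045 (40.45%), PC3 0.0562 (5.62%);  cumulative: 0.5393, 0.9438, 1


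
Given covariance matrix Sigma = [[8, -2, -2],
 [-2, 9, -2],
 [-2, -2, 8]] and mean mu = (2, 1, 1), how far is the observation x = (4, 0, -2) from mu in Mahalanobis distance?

Step 1 — centre the observation: (x - mu) = (2, -1, -3).

Step 2 — invert Sigma (cofactor / det for 3×3, or solve directly):
  Sigma^{-1} = [[0.1478, 0.0435, 0.0478],
 [0.0435, 0.1304, 0.0435],
 [0.0478, 0.0435, 0.1478]].

Step 3 — form the quadratic (x - mu)^T · Sigma^{-1} · (x - mu):
  Sigma^{-1} · (x - mu) = (0.1087, -0.1739, -0.3913).
  (x - mu)^T · [Sigma^{-1} · (x - mu)] = (2)·(0.1087) + (-1)·(-0.1739) + (-3)·(-0.3913) = 1.5652.

Step 4 — take square root: d = √(1.5652) ≈ 1.2511.

d(x, mu) = √(1.5652) ≈ 1.2511


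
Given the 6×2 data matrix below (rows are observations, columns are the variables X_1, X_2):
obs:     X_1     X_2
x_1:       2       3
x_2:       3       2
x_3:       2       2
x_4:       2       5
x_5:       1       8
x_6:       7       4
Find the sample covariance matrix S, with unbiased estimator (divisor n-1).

Step 1 — column means:
  mean(X_1) = (2 + 3 + 2 + 2 + 1 + 7) / 6 = 17/6 = 2.8333
  mean(X_2) = (3 + 2 + 2 + 5 + 8 + 4) / 6 = 24/6 = 4

Step 2 — sample covariance S[i,j] = (1/(n-1)) · Σ_k (x_{k,i} - mean_i) · (x_{k,j} - mean_j), with n-1 = 5.
  S[X_1,X_1] = ((-0.8333)·(-0.8333) + (0.1667)·(0.1667) + (-0.8333)·(-0.8333) + (-0.8333)·(-0.8333) + (-1.8333)·(-1.8333) + (4.1667)·(4.1667)) / 5 = 22.8333/5 = 4.5667
  S[X_1,X_2] = ((-0.8333)·(-1) + (0.1667)·(-2) + (-0.8333)·(-2) + (-0.8333)·(1) + (-1.8333)·(4) + (4.1667)·(0)) / 5 = -6/5 = -1.2
  S[X_2,X_2] = ((-1)·(-1) + (-2)·(-2) + (-2)·(-2) + (1)·(1) + (4)·(4) + (0)·(0)) / 5 = 26/5 = 5.2

S is symmetric (S[j,i] = S[i,j]). Assembling:

S = [[4.5667, -1.2],
 [-1.2, 5.2]]


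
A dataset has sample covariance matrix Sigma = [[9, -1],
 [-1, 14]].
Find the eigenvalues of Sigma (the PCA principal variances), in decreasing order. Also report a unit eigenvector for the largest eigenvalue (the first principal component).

Step 1 — characteristic polynomial of 2×2 Sigma:
  det(Sigma - λI) = λ² - trace · λ + det = 0.
  trace = 9 + 14 = 23, det = 9·14 - (-1)² = 125.
Step 2 — discriminant:
  Δ = trace² - 4·det = 529 - 500 = 29.
Step 3 — eigenvalues:
  λ = (trace ± √Δ)/2 = (23 ± 5.3852)/2,
  λ_1 = 14.1926,  λ_2 = 8.8074.

Step 4 — unit eigenvector for λ_1: solve (Sigma - λ_1 I)v = 0. First row:
  (9 - 14.1926)·v_x + (-1)·v_y = 0, i.e. (-5.1926)·v_x + (-1)·v_y = 0,
  so v ∝ (b, λ_1 - a) = (-1, 5.1926); multiply by -1 so the first entry is positive: u = (1, -5.1926).
  ||u|| = √((1)² + (-5.1926)²) = √(27.9629) ≈ 5.288,
  v_1 = u/||u|| ≈ (0.1891, -0.982) (||v_1|| = 1).

λ_1 = 14.1926,  λ_2 = 8.8074;  v_1 ≈ (0.1891, -0.982)


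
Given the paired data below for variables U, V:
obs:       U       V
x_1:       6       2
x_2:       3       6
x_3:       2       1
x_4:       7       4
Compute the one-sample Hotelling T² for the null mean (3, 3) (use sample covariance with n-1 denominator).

Step 1 — sample mean vector:
  mean(U) = (6 + 3 + 2 + 7) / 4 = 18/4 = 4.5
  mean(V) = (2 + 6 + 1 + 4) / 4 = 13/4 = 3.25
  x̄ = (4.5, 3.25),  deviation x̄ - mu_0 = (4.5, 3.25) - (3, 3) = (1.5, 0.25).

Step 2 — sample covariance matrix, S[i,j] = (1/(n-1)) · Σ_k (x_{k,i} - mean_i) · (x_{k,j} - mean_j), divisor n-1 = 3:
  S[U,U] = ((1.5)·(1.5) + (-1.5)·(-1.5) + (-2.5)·(-2.5) + (2.5)·(2.5)) / 3 = 17/3 = 5.6667
  S[U,V] = ((1.5)·(-1.25) + (-1.5)·(2.75) + (-2.5)·(-2.25) + (2.5)·(0.75)) / 3 = 1.5/3 = 0.5
  S[V,V] = ((-1.25)·(-1.25) + (2.75)·(2.75) + (-2.25)·(-2.25) + (0.75)·(0.75)) / 3 = 14.75/3 = 4.9167
  S = [[5.6667, 0.5],
 [0.5, 4.9167]].

Step 3 — invert S. det(S) = 5.6667·4.9167 - (0.5)² = 27.6111.
  S^{-1} = (1/det) · [[d, -b], [-b, a]] = [[0.1781, -0.0181],
 [-0.0181, 0.2052]].

Step 4 — quadratic form (x̄ - mu_0)^T · S^{-1} · (x̄ - mu_0):
  S^{-1} · (x̄ - mu_0) = (0.2626, 0.0241),
  (x̄ - mu_0)^T · [...] = (1.5)·(0.2626) + (0.25)·(0.0241) = 0.3999.

Step 5 — scale by n: T² = 4 · 0.3999 = 1.5996.

T² ≈ 1.5996


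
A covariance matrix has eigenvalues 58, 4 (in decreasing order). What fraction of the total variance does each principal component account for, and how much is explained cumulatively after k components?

Step 1 — total variance = trace(Sigma) = Σ λ_i = 58 + 4 = 62.

Step 2 — fraction explained by component i = λ_i / Σ λ:
  PC1: 58/62 = 0.9355
  PC2: 4/62 = 0.0645

Step 3 — cumulative fraction after k components = (λ_1 + ... + λ_k) / Σ λ:
  k = 1: 58/62 = 0.9355
  k = 2: (58 + 4)/62 = 62/62 = 1

Summary (fraction, with percent):

explained: PC1 0.9355 (93.55%), PC2 0.0645 (6.45%);  cumulative: 0.9355, 1


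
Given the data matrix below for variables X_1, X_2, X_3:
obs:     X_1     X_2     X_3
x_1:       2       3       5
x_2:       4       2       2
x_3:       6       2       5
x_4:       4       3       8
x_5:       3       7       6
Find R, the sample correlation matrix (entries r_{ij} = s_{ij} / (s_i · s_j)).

Step 1 — column means:
  mean(X_1) = (2 + 4 + 6 + 4 + 3) / 5 = 19/5 = 3.8
  mean(X_2) = (3 + 2 + 2 + 3 + 7) / 5 = 17/5 = 3.4
  mean(X_3) = (5 + 2 + 5 + 8 + 6) / 5 = 26/5 = 5.2

Step 2 — sample variances and covariances s[i,j] = (1/(n-1)) · Σ_k (x_{k,i} - mean_i) · (x_{k,j} - mean_j), with n-1 = 4:
  s[X_1,X_1] = ((-1.8)·(-1.8) + (0.2)·(0.2) + (2.2)·(2.2) + (0.2)·(0.2) + (-0.8)·(-0.8)) / 4 = 8.8/4 = 2.2
  s[X_1,X_2] = ((-1.8)·(-0.4) + (0.2)·(-1.4) + (2.2)·(-1.4) + (0.2)·(-0.4) + (-0.8)·(3.6)) / 4 = -5.6/4 = -1.4
  s[X_1,X_3] = ((-1.8)·(-0.2) + (0.2)·(-3.2) + (2.2)·(-0.2) + (0.2)·(2.8) + (-0.8)·(0.8)) / 4 = -0.8/4 = -0.2
  s[X_2,X_2] = ((-0.4)·(-0.4) + (-1.4)·(-1.4) + (-1.4)·(-1.4) + (-0.4)·(-0.4) + (3.6)·(3.6)) / 4 = 17.2/4 = 4.3
  s[X_2,X_3] = ((-0.4)·(-0.2) + (-1.4)·(-3.2) + (-1.4)·(-0.2) + (-0.4)·(2.8) + (3.6)·(0.8)) / 4 = 6.6/4 = 1.65
  s[X_3,X_3] = ((-0.2)·(-0.2) + (-3.2)·(-3.2) + (-0.2)·(-0.2) + (2.8)·(2.8) + (0.8)·(0.8)) / 4 = 18.8/4 = 4.7
  Sample standard deviations s_i = √(s[i,i]):
  s(X_1) = √(2.2) = 1.4832
  s(X_2) = √(4.3) = 2.0736
  s(X_3) = √(4.7) = 2.1679

Step 3 — r_{ij} = s_{ij} / (s_i · s_j):
  r[X_1,X_1] = 1 (diagonal).
  r[X_1,X_2] = -1.4 / (1.4832 · 2.0736) = -1.4 / 3.0757 = -0.4552
  r[X_1,X_3] = -0.2 / (1.4832 · 2.1679) = -0.2 / 3.2156 = -0.0622
  r[X_2,X_2] = 1 (diagonal).
  r[X_2,X_3] = 1.65 / (2.0736 · 2.1679) = 1.65 / 4.4956 = 0.367
  r[X_3,X_3] = 1 (diagonal).

R is symmetric with unit diagonal. Assembling:

R = [[1, -0.4552, -0.0622],
 [-0.4552, 1, 0.367],
 [-0.0622, 0.367, 1]]


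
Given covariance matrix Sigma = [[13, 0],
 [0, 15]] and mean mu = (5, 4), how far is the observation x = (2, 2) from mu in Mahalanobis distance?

Step 1 — centre the observation: (x - mu) = (-3, -2).

Step 2 — invert Sigma. det(Sigma) = 13·15 - (0)² = 195.
  Sigma^{-1} = (1/det) · [[d, -b], [-b, a]] = [[0.0769, 0],
 [0, 0.0667]].

Step 3 — form the quadratic (x - mu)^T · Sigma^{-1} · (x - mu):
  Sigma^{-1} · (x - mu) = (-0.2308, -0.1333).
  (x - mu)^T · [Sigma^{-1} · (x - mu)] = (-3)·(-0.2308) + (-2)·(-0.1333) = 0.959.

Step 4 — take square root: d = √(0.959) ≈ 0.9793.

d(x, mu) = √(0.959) ≈ 0.9793


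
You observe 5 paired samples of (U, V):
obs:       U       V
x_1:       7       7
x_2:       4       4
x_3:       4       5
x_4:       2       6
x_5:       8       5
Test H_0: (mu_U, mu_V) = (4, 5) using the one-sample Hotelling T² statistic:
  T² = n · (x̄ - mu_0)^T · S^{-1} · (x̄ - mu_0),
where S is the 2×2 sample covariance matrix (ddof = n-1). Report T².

Step 1 — sample mean vector:
  mean(U) = (7 + 4 + 4 + 2 + 8) / 5 = 25/5 = 5
  mean(V) = (7 + 4 + 5 + 6 + 5) / 5 = 27/5 = 5.4
  x̄ = (5, 5.4),  deviation x̄ - mu_0 = (5, 5.4) - (4, 5) = (1, 0.4).

Step 2 — sample covariance matrix, S[i,j] = (1/(n-1)) · Σ_k (x_{k,i} - mean_i) · (x_{k,j} - mean_j), divisor n-1 = 4:
  S[U,U] = ((2)·(2) + (-1)·(-1) + (-1)·(-1) + (-3)·(-3) + (3)·(3)) / 4 = 24/4 = 6
  S[U,V] = ((2)·(1.6) + (-1)·(-1.4) + (-1)·(-0.4) + (-3)·(0.6) + (3)·(-0.4)) / 4 = 2/4 = 0.5
  S[V,V] = ((1.6)·(1.6) + (-1.4)·(-1.4) + (-0.4)·(-0.4) + (0.6)·(0.6) + (-0.4)·(-0.4)) / 4 = 5.2/4 = 1.3
  S = [[6, 0.5],
 [0.5, 1.3]].

Step 3 — invert S. det(S) = 6·1.3 - (0.5)² = 7.55.
  S^{-1} = (1/det) · [[d, -b], [-b, a]] = [[0.1722, -0.0662],
 [-0.0662, 0.7947]].

Step 4 — quadratic form (x̄ - mu_0)^T · S^{-1} · (x̄ - mu_0):
  S^{-1} · (x̄ - mu_0) = (0.1457, 0.2517),
  (x̄ - mu_0)^T · [...] = (1)·(0.1457) + (0.4)·(0.2517) = 0.2464.

Step 5 — scale by n: T² = 5 · 0.2464 = 1.2318.

T² ≈ 1.2318


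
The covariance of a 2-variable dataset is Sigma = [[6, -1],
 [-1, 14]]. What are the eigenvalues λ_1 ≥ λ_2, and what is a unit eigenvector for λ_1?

Step 1 — characteristic polynomial of 2×2 Sigma:
  det(Sigma - λI) = λ² - trace · λ + det = 0.
  trace = 6 + 14 = 20, det = 6·14 - (-1)² = 83.
Step 2 — discriminant:
  Δ = trace² - 4·det = 400 - 332 = 68.
Step 3 — eigenvalues:
  λ = (trace ± √Δ)/2 = (20 ± 8.2462)/2,
  λ_1 = 14.1231,  λ_2 = 5.8769.

Step 4 — unit eigenvector for λ_1: solve (Sigma - λ_1 I)v = 0. First row:
  (6 - 14.1231)·v_x + (-1)·v_y = 0, i.e. (-8.1231)·v_x + (-1)·v_y = 0,
  so v ∝ (b, λ_1 - a) = (-1, 8.1231); multiply by -1 so the first entry is positive: u = (1, -8.1231).
  ||u|| = √((1)² + (-8.1231)²) = √(66.9848) ≈ 8.1844,
  v_1 = u/||u|| ≈ (0.1222, -0.9925) (||v_1|| = 1).

λ_1 = 14.1231,  λ_2 = 5.8769;  v_1 ≈ (0.1222, -0.9925)


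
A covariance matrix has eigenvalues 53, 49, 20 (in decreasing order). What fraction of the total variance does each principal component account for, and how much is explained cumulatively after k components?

Step 1 — total variance = trace(Sigma) = Σ λ_i = 53 + 49 + 20 = 122.

Step 2 — fraction explained by component i = λ_i / Σ λ:
  PC1: 53/122 = 0.4344
  PC2: 49/122 = 0.4016
  PC3: 20/122 = 0.1639

Step 3 — cumulative fraction after k components = (λ_1 + ... + λ_k) / Σ λ:
  k = 1: 53/122 = 0.4344
  k = 2: (53 + 49)/122 = 102/122 = 0.8361
  k = 3: (53 + 49 + 20)/122 = 122/122 = 1

Summary (fraction, with percent):

explained: PC1 0.4344 (43.44%), PC2 0.4016 (40.16%), PC3 0.1639 (16.39%);  cumulative: 0.4344, 0.8361, 1


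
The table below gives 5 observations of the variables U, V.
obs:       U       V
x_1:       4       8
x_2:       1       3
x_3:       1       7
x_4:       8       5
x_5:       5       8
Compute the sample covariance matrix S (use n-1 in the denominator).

Step 1 — column means:
  mean(U) = (4 + 1 + 1 + 8 + 5) / 5 = 19/5 = 3.8
  mean(V) = (8 + 3 + 7 + 5 + 8) / 5 = 31/5 = 6.2

Step 2 — sample covariance S[i,j] = (1/(n-1)) · Σ_k (x_{k,i} - mean_i) · (x_{k,j} - mean_j), with n-1 = 4.
  S[U,U] = ((0.2)·(0.2) + (-2.8)·(-2.8) + (-2.8)·(-2.8) + (4.2)·(4.2) + (1.2)·(1.2)) / 4 = 34.8/4 = 8.7
  S[U,V] = ((0.2)·(1.8) + (-2.8)·(-3.2) + (-2.8)·(0.8) + (4.2)·(-1.2) + (1.2)·(1.8)) / 4 = 4.2/4 = 1.05
  S[V,V] = ((1.8)·(1.8) + (-3.2)·(-3.2) + (0.8)·(0.8) + (-1.2)·(-1.2) + (1.8)·(1.8)) / 4 = 18.8/4 = 4.7

S is symmetric (S[j,i] = S[i,j]). Assembling:

S = [[8.7, 1.05],
 [1.05, 4.7]]


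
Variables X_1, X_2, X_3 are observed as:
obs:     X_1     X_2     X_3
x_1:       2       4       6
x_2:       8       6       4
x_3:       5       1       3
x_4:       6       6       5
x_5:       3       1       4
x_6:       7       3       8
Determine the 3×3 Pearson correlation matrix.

Step 1 — column means:
  mean(X_1) = (2 + 8 + 5 + 6 + 3 + 7) / 6 = 31/6 = 5.1667
  mean(X_2) = (4 + 6 + 1 + 6 + 1 + 3) / 6 = 21/6 = 3.5
  mean(X_3) = (6 + 4 + 3 + 5 + 4 + 8) / 6 = 30/6 = 5

Step 2 — sample variances and covariances s[i,j] = (1/(n-1)) · Σ_k (x_{k,i} - mean_i) · (x_{k,j} - mean_j), with n-1 = 5:
  s[X_1,X_1] = ((-3.1667)·(-3.1667) + (2.8333)·(2.8333) + (-0.1667)·(-0.1667) + (0.8333)·(0.8333) + (-2.1667)·(-2.1667) + (1.8333)·(1.8333)) / 5 = 26.8333/5 = 5.3667
  s[X_1,X_2] = ((-3.1667)·(0.5) + (2.8333)·(2.5) + (-0.1667)·(-2.5) + (0.8333)·(2.5) + (-2.1667)·(-2.5) + (1.8333)·(-0.5)) / 5 = 12.5/5 = 2.5
  s[X_1,X_3] = ((-3.1667)·(1) + (2.8333)·(-1) + (-0.1667)·(-2) + (0.8333)·(0) + (-2.1667)·(-1) + (1.8333)·(3)) / 5 = 2/5 = 0.4
  s[X_2,X_2] = ((0.5)·(0.5) + (2.5)·(2.5) + (-2.5)·(-2.5) + (2.5)·(2.5) + (-2.5)·(-2.5) + (-0.5)·(-0.5)) / 5 = 25.5/5 = 5.1
  s[X_2,X_3] = ((0.5)·(1) + (2.5)·(-1) + (-2.5)·(-2) + (2.5)·(0) + (-2.5)·(-1) + (-0.5)·(3)) / 5 = 4/5 = 0.8
  s[X_3,X_3] = ((1)·(1) + (-1)·(-1) + (-2)·(-2) + (0)·(0) + (-1)·(-1) + (3)·(3)) / 5 = 16/5 = 3.2
  Sample standard deviations s_i = √(s[i,i]):
  s(X_1) = √(5.3667) = 2.3166
  s(X_2) = √(5.1) = 2.2583
  s(X_3) = √(3.2) = 1.7889

Step 3 — r_{ij} = s_{ij} / (s_i · s_j):
  r[X_1,X_1] = 1 (diagonal).
  r[X_1,X_2] = 2.5 / (2.3166 · 2.2583) = 2.5 / 5.2316 = 0.4779
  r[X_1,X_3] = 0.4 / (2.3166 · 1.7889) = 0.4 / 4.1441 = 0.0965
  r[X_2,X_2] = 1 (diagonal).
  r[X_2,X_3] = 0.8 / (2.2583 · 1.7889) = 0.8 / 4.0398 = 0.198
  r[X_3,X_3] = 1 (diagonal).

R is symmetric with unit diagonal. Assembling:

R = [[1, 0.4779, 0.0965],
 [0.4779, 1, 0.198],
 [0.0965, 0.198, 1]]


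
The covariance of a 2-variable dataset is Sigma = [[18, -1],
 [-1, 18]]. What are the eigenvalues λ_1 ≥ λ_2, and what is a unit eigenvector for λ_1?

Step 1 — characteristic polynomial of 2×2 Sigma:
  det(Sigma - λI) = λ² - trace · λ + det = 0.
  trace = 18 + 18 = 36, det = 18·18 - (-1)² = 323.
Step 2 — discriminant:
  Δ = trace² - 4·det = 1296 - 1292 = 4.
Step 3 — eigenvalues:
  λ = (trace ± √Δ)/2 = (36 ± 2)/2,
  λ_1 = 19,  λ_2 = 17.

Step 4 — unit eigenvector for λ_1: solve (Sigma - λ_1 I)v = 0. First row:
  (18 - 19)·v_x + (-1)·v_y = 0, i.e. (-1)·v_x + (-1)·v_y = 0,
  so v ∝ (b, λ_1 - a) = (-1, 1); multiply by -1 so the first entry is positive: u = (1, -1).
  ||u|| = √((1)² + (-1)²) = √(2) ≈ 1.4142,
  v_1 = u/||u|| ≈ (0.7071, -0.7071) (||v_1|| = 1).

λ_1 = 19,  λ_2 = 17;  v_1 ≈ (0.7071, -0.7071)


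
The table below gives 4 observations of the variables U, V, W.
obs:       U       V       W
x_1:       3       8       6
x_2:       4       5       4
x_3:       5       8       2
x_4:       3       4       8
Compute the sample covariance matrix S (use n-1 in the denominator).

Step 1 — column means:
  mean(U) = (3 + 4 + 5 + 3) / 4 = 15/4 = 3.75
  mean(V) = (8 + 5 + 8 + 4) / 4 = 25/4 = 6.25
  mean(W) = (6 + 4 + 2 + 8) / 4 = 20/4 = 5

Step 2 — sample covariance S[i,j] = (1/(n-1)) · Σ_k (x_{k,i} - mean_i) · (x_{k,j} - mean_j), with n-1 = 3.
  S[U,U] = ((-0.75)·(-0.75) + (0.25)·(0.25) + (1.25)·(1.25) + (-0.75)·(-0.75)) / 3 = 2.75/3 = 0.9167
  S[U,V] = ((-0.75)·(1.75) + (0.25)·(-1.25) + (1.25)·(1.75) + (-0.75)·(-2.25)) / 3 = 2.25/3 = 0.75
  S[U,W] = ((-0.75)·(1) + (0.25)·(-1) + (1.25)·(-3) + (-0.75)·(3)) / 3 = -7/3 = -2.3333
  S[V,V] = ((1.75)·(1.75) + (-1.25)·(-1.25) + (1.75)·(1.75) + (-2.25)·(-2.25)) / 3 = 12.75/3 = 4.25
  S[V,W] = ((1.75)·(1) + (-1.25)·(-1) + (1.75)·(-3) + (-2.25)·(3)) / 3 = -9/3 = -3
  S[W,W] = ((1)·(1) + (-1)·(-1) + (-3)·(-3) + (3)·(3)) / 3 = 20/3 = 6.6667

S is symmetric (S[j,i] = S[i,j]). Assembling:

S = [[0.9167, 0.75, -2.3333],
 [0.75, 4.25, -3],
 [-2.3333, -3, 6.6667]]
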